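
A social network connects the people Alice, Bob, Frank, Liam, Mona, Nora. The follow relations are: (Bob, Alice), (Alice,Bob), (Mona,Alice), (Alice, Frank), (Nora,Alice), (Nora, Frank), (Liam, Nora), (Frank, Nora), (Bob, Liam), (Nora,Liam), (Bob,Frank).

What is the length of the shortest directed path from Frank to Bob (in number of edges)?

Distance 0: Frank.
Distance 1: Nora.
Distance 2: Alice, Liam.
Distance 3: Bob — contains Bob.

3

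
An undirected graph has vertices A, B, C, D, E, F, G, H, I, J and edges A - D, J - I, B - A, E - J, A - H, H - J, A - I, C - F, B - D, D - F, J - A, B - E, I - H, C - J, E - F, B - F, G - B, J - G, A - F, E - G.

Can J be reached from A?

Explore from A.
Distance 1: reach B, D, F, H, I, J.
Found J.

Yes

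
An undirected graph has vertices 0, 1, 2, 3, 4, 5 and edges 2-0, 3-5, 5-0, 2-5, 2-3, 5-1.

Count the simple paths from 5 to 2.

3

5–0–2
5–2
5–3–2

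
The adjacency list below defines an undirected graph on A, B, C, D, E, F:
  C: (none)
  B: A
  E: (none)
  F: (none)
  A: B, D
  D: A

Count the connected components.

4

From A: component {A, B, D}.
From C: component {C}.
From E: component {E}.
From F: component {F}.
That's 4 components.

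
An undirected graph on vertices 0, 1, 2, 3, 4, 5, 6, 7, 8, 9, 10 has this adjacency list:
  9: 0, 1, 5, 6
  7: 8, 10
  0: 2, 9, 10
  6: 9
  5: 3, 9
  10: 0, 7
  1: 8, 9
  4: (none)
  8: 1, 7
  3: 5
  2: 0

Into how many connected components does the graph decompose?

From 0: component {0, 1, 2, 3, 5, 6, 7, 8, 9, 10}.
From 4: component {4}.
That's 2 components.

2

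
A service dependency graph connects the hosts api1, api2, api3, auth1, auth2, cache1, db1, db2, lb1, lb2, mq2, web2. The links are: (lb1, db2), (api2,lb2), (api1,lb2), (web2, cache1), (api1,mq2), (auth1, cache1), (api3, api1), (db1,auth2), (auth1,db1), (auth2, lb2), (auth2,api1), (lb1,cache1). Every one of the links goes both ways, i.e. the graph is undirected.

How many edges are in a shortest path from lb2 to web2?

5

Distance 0: lb2.
Distance 1: api1, api2, auth2.
Distance 2: api3, db1, mq2.
Distance 3: auth1.
Distance 4: cache1.
Distance 5: lb1, web2 — contains web2.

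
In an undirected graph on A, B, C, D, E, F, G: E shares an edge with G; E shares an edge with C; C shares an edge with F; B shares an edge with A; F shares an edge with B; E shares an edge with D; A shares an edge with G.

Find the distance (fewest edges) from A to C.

3

Distance 0: A.
Distance 1: B, G.
Distance 2: E, F.
Distance 3: C, D — contains C.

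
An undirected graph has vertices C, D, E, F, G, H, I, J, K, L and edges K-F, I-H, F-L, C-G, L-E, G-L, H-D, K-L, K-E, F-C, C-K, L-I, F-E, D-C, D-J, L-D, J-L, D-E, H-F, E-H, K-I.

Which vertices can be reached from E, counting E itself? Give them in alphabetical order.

Start at E.
Its neighbours: D, F, H, K, L.
Then their neighbours: C, G, I, J.
Every vertex is now reached.

C, D, E, F, G, H, I, J, K, L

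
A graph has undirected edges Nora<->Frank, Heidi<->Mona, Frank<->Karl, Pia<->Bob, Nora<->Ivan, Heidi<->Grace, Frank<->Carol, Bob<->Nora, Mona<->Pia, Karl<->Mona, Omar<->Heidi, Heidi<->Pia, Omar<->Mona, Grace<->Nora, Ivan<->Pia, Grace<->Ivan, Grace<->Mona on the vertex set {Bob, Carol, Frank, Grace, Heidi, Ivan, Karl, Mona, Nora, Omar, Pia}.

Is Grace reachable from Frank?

Yes

Explore from Frank.
Distance 1: reach Carol, Karl, Nora.
Distance 2: reach Bob, Grace, Ivan, Mona.
Found Grace.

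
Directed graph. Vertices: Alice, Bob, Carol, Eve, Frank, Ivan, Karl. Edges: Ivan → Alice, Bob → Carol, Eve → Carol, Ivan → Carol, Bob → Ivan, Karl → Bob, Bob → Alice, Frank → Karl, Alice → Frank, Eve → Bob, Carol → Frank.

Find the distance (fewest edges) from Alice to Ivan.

Distance 0: Alice.
Distance 1: Frank.
Distance 2: Karl.
Distance 3: Bob.
Distance 4: Carol, Ivan — contains Ivan.

4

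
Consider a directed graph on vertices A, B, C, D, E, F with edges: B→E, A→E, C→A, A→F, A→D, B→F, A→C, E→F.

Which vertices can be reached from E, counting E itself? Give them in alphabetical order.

E, F

Start at E.
Its neighbours: F.
Nothing further is reachable.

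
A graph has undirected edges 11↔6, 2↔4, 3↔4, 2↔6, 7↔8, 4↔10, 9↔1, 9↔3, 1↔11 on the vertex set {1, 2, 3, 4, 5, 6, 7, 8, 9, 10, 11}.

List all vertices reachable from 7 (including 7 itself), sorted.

Start at 7.
Its neighbours: 8.
Nothing further is reachable.

7, 8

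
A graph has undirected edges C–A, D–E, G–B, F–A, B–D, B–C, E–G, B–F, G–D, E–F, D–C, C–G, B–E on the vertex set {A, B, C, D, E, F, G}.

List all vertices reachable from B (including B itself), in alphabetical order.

Start at B.
Its neighbours: C, D, E, F, G.
Then their neighbours: A.
Every vertex is now reached.

A, B, C, D, E, F, G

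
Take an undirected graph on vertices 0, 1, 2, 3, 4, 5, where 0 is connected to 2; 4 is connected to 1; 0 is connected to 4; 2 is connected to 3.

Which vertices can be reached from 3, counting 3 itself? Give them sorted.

Start at 3.
Its neighbours: 2.
Then their neighbours: 0.
Then next layer: 4.
Then next layer: 1.
Nothing further is reachable.

0, 1, 2, 3, 4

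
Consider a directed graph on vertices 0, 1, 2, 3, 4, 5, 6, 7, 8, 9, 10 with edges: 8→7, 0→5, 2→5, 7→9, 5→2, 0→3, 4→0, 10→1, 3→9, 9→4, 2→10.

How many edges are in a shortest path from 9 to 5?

3

Distance 0: 9.
Distance 1: 4.
Distance 2: 0.
Distance 3: 3, 5 — contains 5.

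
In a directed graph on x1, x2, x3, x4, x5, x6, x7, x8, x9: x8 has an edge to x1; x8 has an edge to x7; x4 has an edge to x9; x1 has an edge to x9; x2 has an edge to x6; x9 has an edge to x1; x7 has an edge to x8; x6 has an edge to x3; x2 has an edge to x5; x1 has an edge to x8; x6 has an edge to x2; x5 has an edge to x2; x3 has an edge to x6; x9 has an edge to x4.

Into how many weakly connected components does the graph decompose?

2

From x1: component {x1, x4, x7, x8, x9}.
From x2: component {x2, x3, x5, x6}.
That's 2 components.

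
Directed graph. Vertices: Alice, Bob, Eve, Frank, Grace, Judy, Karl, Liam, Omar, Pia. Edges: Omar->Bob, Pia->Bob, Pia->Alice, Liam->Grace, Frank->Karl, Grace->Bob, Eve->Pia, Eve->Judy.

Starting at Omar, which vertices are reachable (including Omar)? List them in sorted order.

Start at Omar.
Its neighbours: Bob.
Nothing further is reachable.

Bob, Omar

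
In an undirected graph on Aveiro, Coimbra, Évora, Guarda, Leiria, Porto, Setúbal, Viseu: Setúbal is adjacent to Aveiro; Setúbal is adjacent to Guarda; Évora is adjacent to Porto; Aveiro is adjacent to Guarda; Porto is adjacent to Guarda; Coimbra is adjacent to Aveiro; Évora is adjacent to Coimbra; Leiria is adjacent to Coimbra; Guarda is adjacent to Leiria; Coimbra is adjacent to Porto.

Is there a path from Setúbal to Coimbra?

Yes

Explore from Setúbal.
Distance 1: reach Aveiro, Guarda.
Distance 2: reach Coimbra, Leiria, Porto.
Found Coimbra.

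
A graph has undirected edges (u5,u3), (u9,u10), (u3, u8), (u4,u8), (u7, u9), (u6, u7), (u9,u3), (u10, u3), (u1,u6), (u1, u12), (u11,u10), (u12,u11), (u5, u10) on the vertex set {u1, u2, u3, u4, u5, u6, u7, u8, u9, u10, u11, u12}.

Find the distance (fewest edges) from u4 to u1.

Distance 0: u4.
Distance 1: u8.
Distance 2: u3.
Distance 3: u5, u9, u10.
Distance 4: u7, u11.
Distance 5: u6, u12.
Distance 6: u1 — contains u1.

6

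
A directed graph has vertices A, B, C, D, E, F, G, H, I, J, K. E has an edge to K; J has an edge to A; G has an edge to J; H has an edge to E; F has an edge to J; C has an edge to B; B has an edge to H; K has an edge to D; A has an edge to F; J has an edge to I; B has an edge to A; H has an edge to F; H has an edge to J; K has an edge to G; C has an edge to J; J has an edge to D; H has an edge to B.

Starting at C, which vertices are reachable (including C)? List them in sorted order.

A, B, C, D, E, F, G, H, I, J, K

Start at C.
Its neighbours: B, J.
Then their neighbours: A, D, H, I.
Then next layer: E, F.
Then next layer: K.
Then next layer: G.
Every vertex is now reached.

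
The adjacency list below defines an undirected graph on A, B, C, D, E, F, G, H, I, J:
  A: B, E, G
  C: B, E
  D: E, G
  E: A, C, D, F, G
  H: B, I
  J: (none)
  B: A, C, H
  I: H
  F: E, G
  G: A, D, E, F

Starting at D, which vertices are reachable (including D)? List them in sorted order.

A, B, C, D, E, F, G, H, I

Start at D.
Its neighbours: E, G.
Then their neighbours: A, C, F.
Then next layer: B.
Then next layer: H.
Then next layer: I.
Nothing further is reachable.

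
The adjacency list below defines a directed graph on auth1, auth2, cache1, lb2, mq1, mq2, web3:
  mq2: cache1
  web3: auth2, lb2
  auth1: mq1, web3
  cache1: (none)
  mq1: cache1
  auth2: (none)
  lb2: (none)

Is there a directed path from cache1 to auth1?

No

cache1 has no outgoing edges, so nothing is reachable from it.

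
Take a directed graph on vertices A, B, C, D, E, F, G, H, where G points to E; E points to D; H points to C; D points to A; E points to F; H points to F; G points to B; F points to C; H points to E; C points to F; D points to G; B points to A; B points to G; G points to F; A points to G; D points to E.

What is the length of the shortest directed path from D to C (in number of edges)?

Distance 0: D.
Distance 1: A, E, G.
Distance 2: B, F.
Distance 3: C — contains C.

3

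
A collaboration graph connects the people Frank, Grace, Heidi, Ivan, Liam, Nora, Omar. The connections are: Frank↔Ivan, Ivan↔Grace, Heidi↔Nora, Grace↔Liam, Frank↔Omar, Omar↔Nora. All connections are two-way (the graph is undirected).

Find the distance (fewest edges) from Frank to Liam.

Distance 0: Frank.
Distance 1: Ivan, Omar.
Distance 2: Grace, Nora.
Distance 3: Heidi, Liam — contains Liam.

3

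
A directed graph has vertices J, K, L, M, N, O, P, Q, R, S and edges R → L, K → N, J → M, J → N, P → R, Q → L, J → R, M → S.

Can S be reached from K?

Explore from K.
Distance 1: reach N.
The search from K is exhausted; no directed path reaches S.

No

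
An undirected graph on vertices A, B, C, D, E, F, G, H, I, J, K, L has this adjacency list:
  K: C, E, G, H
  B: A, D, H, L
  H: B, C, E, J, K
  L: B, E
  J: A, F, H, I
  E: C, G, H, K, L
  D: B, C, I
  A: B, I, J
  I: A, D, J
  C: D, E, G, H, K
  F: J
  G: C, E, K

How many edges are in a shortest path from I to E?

3

Distance 0: I.
Distance 1: A, D, J.
Distance 2: B, C, F, H.
Distance 3: E, G, K, L — contains E.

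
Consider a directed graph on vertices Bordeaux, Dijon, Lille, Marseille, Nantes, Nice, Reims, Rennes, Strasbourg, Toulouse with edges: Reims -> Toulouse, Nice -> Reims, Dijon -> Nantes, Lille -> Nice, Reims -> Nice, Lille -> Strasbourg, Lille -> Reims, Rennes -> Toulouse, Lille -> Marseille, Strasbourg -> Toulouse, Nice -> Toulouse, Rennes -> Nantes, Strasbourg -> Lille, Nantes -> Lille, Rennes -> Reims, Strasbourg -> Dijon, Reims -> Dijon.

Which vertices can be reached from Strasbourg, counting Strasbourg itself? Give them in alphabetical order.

Start at Strasbourg.
Its neighbours: Dijon, Lille, Toulouse.
Then their neighbours: Marseille, Nantes, Nice, Reims.
Nothing further is reachable.

Dijon, Lille, Marseille, Nantes, Nice, Reims, Strasbourg, Toulouse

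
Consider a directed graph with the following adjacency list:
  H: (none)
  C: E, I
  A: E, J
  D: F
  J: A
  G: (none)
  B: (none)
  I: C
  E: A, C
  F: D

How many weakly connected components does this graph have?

From A: component {A, C, E, I, J}.
From B: component {B}.
From D: component {D, F}.
From G: component {G}.
From H: component {H}.
That's 5 components.

5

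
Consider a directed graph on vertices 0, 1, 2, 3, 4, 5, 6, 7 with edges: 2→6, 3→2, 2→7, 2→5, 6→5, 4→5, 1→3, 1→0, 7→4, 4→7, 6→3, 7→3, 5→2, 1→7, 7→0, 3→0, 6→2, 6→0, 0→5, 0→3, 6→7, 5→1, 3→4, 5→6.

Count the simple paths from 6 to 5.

6→0→3→2→5
6→0→3→2→7→4→5
6→0→3→4→5
6→0→5
6→2→5
6→2→7→0→3→4→5
6→2→7→0→5
6→2→7→3→0→5
... and 16 more.

24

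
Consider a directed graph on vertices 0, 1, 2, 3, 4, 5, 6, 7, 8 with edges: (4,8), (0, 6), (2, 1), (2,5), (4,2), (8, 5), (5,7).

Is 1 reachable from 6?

6 has no outgoing edges, so nothing is reachable from it.

No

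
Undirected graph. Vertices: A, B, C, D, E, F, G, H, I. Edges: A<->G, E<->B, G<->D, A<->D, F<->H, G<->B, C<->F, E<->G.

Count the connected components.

From A: component {A, B, D, E, G}.
From C: component {C, F, H}.
From I: component {I}.
That's 3 components.

3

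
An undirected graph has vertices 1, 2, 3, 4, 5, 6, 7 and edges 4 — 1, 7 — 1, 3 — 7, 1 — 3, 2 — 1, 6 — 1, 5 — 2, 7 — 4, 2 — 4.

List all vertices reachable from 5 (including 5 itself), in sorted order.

1, 2, 3, 4, 5, 6, 7

Start at 5.
Its neighbours: 2.
Then their neighbours: 1, 4.
Then next layer: 3, 6, 7.
Every vertex is now reached.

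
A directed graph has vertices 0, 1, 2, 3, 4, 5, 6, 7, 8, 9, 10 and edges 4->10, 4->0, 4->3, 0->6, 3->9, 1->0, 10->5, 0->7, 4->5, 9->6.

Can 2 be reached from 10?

Explore from 10.
Distance 1: reach 5.
The search from 10 is exhausted; no directed path reaches 2.

No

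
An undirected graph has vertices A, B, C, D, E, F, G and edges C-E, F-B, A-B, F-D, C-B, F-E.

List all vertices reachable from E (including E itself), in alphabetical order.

A, B, C, D, E, F

Start at E.
Its neighbours: C, F.
Then their neighbours: B, D.
Then next layer: A.
Nothing further is reachable.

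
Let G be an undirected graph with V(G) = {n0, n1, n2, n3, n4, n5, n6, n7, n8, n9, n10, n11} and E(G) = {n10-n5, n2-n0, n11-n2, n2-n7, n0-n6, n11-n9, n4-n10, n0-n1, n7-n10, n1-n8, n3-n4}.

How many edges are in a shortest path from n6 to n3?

6

Distance 0: n6.
Distance 1: n0.
Distance 2: n1, n2.
Distance 3: n7, n8, n11.
Distance 4: n9, n10.
Distance 5: n4, n5.
Distance 6: n3 — contains n3.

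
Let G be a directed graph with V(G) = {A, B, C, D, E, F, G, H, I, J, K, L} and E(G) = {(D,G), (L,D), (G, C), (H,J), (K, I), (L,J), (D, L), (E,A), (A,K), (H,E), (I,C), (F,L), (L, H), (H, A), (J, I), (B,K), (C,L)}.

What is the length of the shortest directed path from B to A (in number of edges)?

6

Distance 0: B.
Distance 1: K.
Distance 2: I.
Distance 3: C.
Distance 4: L.
Distance 5: D, H, J.
Distance 6: A, E, G — contains A.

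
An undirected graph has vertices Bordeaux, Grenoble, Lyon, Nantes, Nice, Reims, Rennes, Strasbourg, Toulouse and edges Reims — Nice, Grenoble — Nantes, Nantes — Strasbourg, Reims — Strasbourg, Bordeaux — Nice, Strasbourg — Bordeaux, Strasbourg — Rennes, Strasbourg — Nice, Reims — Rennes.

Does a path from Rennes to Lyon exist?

Explore from Rennes.
Distance 1: reach Reims, Strasbourg.
Distance 2: reach Bordeaux, Nantes, Nice.
Distance 3: reach Grenoble.
The search is exhausted without reaching Lyon; it lies in a different component.

No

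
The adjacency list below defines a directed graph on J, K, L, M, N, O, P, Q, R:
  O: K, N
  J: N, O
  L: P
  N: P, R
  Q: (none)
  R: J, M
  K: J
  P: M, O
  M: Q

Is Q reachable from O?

Yes

Explore from O.
Distance 1: reach K, N.
Distance 2: reach J, P, R.
Distance 3: reach M.
Distance 4: reach Q.
Found Q.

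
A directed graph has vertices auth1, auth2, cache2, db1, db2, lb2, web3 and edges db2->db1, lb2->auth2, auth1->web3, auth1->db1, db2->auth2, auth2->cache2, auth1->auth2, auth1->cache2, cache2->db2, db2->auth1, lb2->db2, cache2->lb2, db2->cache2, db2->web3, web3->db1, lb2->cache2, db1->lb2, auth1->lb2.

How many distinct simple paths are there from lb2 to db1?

lb2→auth2→cache2→db2→auth1→db1
lb2→auth2→cache2→db2→auth1→web3→db1
lb2→auth2→cache2→db2→db1
lb2→auth2→cache2→db2→web3→db1
lb2→cache2→db2→auth1→db1
lb2→cache2→db2→auth1→web3→db1
lb2→cache2→db2→db1
lb2→cache2→db2→web3→db1
lb2→db2→auth1→db1
lb2→db2→auth1→web3→db1
lb2→db2→db1
lb2→db2→web3→db1

12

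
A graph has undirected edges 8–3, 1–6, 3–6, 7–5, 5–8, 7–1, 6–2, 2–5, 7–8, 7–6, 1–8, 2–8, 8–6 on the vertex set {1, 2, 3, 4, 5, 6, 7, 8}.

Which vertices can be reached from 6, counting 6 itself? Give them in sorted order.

1, 2, 3, 5, 6, 7, 8

Start at 6.
Its neighbours: 1, 2, 3, 7, 8.
Then their neighbours: 5.
Nothing further is reachable.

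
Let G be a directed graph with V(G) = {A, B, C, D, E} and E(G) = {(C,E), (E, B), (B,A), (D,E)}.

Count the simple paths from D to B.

1

D→E→B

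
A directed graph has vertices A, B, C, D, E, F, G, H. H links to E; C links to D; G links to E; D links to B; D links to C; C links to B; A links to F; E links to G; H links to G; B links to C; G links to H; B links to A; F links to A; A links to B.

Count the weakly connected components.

2

From A: component {A, B, C, D, F}.
From E: component {E, G, H}.
That's 2 components.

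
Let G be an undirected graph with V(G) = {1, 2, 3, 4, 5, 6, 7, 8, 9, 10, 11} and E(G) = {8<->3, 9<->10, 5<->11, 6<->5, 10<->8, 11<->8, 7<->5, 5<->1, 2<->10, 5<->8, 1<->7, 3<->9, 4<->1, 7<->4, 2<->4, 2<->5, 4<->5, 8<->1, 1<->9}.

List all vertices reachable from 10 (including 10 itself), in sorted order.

1, 2, 3, 4, 5, 6, 7, 8, 9, 10, 11

Start at 10.
Its neighbours: 2, 8, 9.
Then their neighbours: 1, 3, 4, 5, 11.
Then next layer: 6, 7.
Every vertex is now reached.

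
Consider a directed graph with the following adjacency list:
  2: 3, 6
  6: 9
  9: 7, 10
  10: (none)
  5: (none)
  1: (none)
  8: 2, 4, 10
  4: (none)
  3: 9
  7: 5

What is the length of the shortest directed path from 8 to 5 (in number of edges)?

5

Distance 0: 8.
Distance 1: 2, 4, 10.
Distance 2: 3, 6.
Distance 3: 9.
Distance 4: 7.
Distance 5: 5 — contains 5.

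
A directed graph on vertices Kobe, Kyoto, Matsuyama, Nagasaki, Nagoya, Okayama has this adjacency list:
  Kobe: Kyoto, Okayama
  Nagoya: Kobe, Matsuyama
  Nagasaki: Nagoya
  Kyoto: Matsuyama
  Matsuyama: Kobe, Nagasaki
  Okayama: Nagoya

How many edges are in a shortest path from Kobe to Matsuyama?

2

Distance 0: Kobe.
Distance 1: Kyoto, Okayama.
Distance 2: Matsuyama, Nagoya — contains Matsuyama.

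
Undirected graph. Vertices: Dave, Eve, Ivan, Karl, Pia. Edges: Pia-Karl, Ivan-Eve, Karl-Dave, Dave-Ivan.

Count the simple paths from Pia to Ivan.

1

Pia–Karl–Dave–Ivan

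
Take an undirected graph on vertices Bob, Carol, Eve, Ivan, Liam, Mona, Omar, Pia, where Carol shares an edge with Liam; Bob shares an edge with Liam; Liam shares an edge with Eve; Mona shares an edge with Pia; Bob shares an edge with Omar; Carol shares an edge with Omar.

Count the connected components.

From Bob: component {Bob, Carol, Eve, Liam, Omar}.
From Ivan: component {Ivan}.
From Mona: component {Mona, Pia}.
That's 3 components.

3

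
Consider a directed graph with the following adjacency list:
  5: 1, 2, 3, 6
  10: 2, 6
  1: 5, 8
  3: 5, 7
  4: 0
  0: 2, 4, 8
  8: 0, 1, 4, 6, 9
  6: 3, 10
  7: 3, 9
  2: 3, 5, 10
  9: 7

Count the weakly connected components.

1

From 0: component {0, 1, 2, 3, 4, 5, 6, 7, 8, 9, 10}.
That's 1 component.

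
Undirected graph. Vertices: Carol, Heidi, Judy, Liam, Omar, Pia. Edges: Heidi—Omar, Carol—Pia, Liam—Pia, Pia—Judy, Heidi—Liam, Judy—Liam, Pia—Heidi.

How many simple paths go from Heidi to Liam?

3

Heidi–Liam
Heidi–Pia–Judy–Liam
Heidi–Pia–Liam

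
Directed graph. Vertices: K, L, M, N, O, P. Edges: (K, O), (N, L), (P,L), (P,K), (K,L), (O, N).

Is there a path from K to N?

Explore from K.
Distance 1: reach L, O.
Distance 2: reach N.
Found N.

Yes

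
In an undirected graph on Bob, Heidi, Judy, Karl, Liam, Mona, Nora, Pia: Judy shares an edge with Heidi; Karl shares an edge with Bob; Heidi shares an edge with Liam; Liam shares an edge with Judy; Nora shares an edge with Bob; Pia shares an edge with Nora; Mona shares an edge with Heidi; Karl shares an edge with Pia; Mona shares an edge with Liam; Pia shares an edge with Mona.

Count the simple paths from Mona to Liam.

Mona–Heidi–Judy–Liam
Mona–Heidi–Liam
Mona–Liam

3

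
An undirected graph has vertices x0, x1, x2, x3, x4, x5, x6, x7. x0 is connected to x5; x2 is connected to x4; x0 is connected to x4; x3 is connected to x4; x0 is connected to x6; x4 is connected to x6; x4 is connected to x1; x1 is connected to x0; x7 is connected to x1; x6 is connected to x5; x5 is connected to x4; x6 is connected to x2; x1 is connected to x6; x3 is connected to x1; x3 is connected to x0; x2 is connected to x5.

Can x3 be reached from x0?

Yes

Explore from x0.
Distance 1: reach x1, x3, x4, x5, x6.
Found x3.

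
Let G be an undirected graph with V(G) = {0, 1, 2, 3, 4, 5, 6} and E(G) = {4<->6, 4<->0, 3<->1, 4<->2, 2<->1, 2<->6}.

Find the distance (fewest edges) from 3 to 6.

3

Distance 0: 3.
Distance 1: 1.
Distance 2: 2.
Distance 3: 4, 6 — contains 6.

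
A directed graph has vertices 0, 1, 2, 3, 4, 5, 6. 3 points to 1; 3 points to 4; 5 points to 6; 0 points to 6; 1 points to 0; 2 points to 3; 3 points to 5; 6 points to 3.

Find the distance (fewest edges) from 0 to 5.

3

Distance 0: 0.
Distance 1: 6.
Distance 2: 3.
Distance 3: 1, 4, 5 — contains 5.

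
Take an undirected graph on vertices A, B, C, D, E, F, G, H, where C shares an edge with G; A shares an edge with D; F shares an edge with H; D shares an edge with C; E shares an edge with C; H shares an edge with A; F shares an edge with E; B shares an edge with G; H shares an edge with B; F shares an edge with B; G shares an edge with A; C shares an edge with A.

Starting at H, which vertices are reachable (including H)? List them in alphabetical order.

Start at H.
Its neighbours: A, B, F.
Then their neighbours: C, D, E, G.
Every vertex is now reached.

A, B, C, D, E, F, G, H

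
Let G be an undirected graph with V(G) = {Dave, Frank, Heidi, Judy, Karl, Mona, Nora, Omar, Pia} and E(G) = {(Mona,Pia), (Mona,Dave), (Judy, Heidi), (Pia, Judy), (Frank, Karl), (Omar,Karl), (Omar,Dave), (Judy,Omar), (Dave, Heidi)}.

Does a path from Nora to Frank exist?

No

Nora has no edges, so nothing is reachable from it.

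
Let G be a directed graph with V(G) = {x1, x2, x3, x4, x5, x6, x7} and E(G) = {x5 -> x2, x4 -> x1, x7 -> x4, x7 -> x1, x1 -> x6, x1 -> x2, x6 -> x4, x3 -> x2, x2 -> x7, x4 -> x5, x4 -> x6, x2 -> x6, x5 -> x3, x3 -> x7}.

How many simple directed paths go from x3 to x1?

x3→x2→x6→x4→x1
x3→x2→x7→x1
x3→x2→x7→x4→x1
x3→x7→x1
x3→x7→x4→x1

5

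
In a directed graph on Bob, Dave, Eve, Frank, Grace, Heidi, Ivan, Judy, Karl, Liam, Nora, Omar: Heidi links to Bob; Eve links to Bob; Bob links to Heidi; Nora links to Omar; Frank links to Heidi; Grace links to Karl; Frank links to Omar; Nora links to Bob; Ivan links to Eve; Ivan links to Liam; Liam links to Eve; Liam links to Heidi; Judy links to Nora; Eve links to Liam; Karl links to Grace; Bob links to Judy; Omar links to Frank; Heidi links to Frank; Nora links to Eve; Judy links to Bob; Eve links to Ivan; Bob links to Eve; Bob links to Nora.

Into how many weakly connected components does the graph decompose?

From Bob: component {Bob, Eve, Frank, Heidi, Ivan, Judy, Liam, Nora, Omar}.
From Dave: component {Dave}.
From Grace: component {Grace, Karl}.
That's 3 components.

3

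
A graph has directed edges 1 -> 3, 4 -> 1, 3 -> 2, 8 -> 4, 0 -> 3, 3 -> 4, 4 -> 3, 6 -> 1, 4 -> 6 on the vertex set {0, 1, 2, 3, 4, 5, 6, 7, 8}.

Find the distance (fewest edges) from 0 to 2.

2

Distance 0: 0.
Distance 1: 3.
Distance 2: 2, 4 — contains 2.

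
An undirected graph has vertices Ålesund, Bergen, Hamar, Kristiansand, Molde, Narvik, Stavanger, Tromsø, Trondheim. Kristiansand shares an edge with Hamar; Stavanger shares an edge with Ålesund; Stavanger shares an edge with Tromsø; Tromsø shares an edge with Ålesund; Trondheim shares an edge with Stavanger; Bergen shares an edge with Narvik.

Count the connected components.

From Ålesund: component {Ålesund, Stavanger, Tromsø, Trondheim}.
From Bergen: component {Bergen, Narvik}.
From Hamar: component {Hamar, Kristiansand}.
From Molde: component {Molde}.
That's 4 components.

4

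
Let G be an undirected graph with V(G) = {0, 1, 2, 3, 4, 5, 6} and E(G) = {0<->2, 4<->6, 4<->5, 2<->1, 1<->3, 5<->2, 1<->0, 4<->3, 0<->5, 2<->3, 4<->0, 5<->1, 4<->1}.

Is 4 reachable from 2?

Yes

Explore from 2.
Distance 1: reach 0, 1, 3, 5.
Distance 2: reach 4.
Found 4.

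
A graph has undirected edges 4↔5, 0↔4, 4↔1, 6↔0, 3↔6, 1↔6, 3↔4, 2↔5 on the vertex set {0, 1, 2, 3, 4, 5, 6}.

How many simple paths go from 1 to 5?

3

1–4–5
1–6–0–4–5
1–6–3–4–5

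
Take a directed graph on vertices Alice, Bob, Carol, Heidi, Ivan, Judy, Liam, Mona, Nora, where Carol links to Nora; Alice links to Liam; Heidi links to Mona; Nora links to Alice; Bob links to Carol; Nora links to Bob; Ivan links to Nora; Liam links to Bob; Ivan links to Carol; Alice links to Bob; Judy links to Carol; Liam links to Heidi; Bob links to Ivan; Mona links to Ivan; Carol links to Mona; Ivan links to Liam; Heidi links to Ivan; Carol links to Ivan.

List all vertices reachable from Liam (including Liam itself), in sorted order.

Alice, Bob, Carol, Heidi, Ivan, Liam, Mona, Nora

Start at Liam.
Its neighbours: Bob, Heidi.
Then their neighbours: Carol, Ivan, Mona.
Then next layer: Nora.
Then next layer: Alice.
Nothing further is reachable.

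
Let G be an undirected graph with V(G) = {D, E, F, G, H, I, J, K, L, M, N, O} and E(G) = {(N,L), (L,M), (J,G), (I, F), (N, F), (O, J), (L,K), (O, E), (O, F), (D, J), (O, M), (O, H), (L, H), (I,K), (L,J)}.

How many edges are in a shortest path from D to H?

Distance 0: D.
Distance 1: J.
Distance 2: G, L, O.
Distance 3: E, F, H, K, M, N — contains H.

3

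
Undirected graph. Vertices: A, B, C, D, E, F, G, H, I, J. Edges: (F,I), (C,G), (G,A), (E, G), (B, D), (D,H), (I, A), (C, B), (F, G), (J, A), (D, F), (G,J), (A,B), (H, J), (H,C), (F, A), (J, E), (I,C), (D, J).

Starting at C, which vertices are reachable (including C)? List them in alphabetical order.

A, B, C, D, E, F, G, H, I, J

Start at C.
Its neighbours: B, G, H, I.
Then their neighbours: A, D, E, F, J.
Every vertex is now reached.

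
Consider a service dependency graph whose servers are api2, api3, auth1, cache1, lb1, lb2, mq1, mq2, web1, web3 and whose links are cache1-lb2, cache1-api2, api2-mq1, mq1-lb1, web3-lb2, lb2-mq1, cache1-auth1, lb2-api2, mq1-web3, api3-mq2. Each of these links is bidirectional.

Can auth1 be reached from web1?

No

web1 has no edges, so nothing is reachable from it.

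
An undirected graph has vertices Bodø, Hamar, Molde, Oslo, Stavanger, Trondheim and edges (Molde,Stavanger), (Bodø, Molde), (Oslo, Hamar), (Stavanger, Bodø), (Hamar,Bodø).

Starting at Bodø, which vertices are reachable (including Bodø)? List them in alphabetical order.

Start at Bodø.
Its neighbours: Hamar, Molde, Stavanger.
Then their neighbours: Oslo.
Nothing further is reachable.

Bodø, Hamar, Molde, Oslo, Stavanger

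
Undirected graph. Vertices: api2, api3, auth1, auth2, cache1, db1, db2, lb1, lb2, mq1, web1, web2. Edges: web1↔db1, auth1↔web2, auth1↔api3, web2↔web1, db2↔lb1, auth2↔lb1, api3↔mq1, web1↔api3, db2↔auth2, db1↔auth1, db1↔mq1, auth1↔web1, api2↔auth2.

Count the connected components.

From api2: component {api2, auth2, db2, lb1}.
From api3: component {api3, auth1, db1, mq1, web1, web2}.
From cache1: component {cache1}.
From lb2: component {lb2}.
That's 4 components.

4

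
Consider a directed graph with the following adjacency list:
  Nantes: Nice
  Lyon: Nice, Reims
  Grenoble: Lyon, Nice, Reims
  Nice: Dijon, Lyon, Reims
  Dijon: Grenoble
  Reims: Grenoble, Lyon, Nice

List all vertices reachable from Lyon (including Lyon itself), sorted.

Start at Lyon.
Its neighbours: Nice, Reims.
Then their neighbours: Dijon, Grenoble.
Nothing further is reachable.

Dijon, Grenoble, Lyon, Nice, Reims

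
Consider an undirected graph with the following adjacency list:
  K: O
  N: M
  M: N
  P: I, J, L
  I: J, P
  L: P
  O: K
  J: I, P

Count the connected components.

3

From I: component {I, J, L, P}.
From K: component {K, O}.
From M: component {M, N}.
That's 3 components.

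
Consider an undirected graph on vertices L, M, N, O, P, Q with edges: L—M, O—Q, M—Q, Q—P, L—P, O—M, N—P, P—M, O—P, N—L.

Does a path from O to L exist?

Explore from O.
Distance 1: reach M, P, Q.
Distance 2: reach L, N.
Found L.

Yes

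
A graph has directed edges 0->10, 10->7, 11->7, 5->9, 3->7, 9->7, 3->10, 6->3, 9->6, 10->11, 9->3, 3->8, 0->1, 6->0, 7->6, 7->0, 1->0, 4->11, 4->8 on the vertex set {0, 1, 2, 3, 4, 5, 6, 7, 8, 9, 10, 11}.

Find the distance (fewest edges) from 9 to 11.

3

Distance 0: 9.
Distance 1: 3, 6, 7.
Distance 2: 0, 8, 10.
Distance 3: 1, 11 — contains 11.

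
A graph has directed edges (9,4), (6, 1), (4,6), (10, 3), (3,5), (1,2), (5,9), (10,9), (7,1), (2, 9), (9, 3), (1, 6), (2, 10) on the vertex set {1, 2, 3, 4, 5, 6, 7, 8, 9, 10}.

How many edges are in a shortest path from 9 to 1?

Distance 0: 9.
Distance 1: 3, 4.
Distance 2: 5, 6.
Distance 3: 1 — contains 1.

3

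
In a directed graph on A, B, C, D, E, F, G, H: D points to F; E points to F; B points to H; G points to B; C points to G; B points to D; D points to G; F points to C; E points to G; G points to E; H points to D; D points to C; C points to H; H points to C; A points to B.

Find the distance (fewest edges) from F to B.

Distance 0: F.
Distance 1: C.
Distance 2: G, H.
Distance 3: B, D, E — contains B.

3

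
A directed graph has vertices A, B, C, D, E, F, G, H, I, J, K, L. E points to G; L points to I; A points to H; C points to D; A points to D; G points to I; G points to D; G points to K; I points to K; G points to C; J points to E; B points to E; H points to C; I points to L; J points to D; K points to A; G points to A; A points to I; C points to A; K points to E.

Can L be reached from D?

D has no outgoing edges, so nothing is reachable from it.

No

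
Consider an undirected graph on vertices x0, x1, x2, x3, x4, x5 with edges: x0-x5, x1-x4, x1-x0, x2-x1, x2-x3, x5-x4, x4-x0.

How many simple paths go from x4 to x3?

x4–x0–x1–x2–x3
x4–x1–x2–x3
x4–x5–x0–x1–x2–x3

3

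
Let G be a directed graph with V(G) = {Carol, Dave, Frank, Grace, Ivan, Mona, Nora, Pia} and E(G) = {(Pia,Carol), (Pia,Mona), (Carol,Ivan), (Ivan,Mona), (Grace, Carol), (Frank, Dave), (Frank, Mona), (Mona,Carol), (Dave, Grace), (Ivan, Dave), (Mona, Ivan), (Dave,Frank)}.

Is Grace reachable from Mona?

Yes

Explore from Mona.
Distance 1: reach Carol, Ivan.
Distance 2: reach Dave.
Distance 3: reach Frank, Grace.
Found Grace.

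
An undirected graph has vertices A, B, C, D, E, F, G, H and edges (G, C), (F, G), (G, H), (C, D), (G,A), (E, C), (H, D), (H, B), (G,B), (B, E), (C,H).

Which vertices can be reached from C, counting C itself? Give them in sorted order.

Start at C.
Its neighbours: D, E, G, H.
Then their neighbours: A, B, F.
Every vertex is now reached.

A, B, C, D, E, F, G, H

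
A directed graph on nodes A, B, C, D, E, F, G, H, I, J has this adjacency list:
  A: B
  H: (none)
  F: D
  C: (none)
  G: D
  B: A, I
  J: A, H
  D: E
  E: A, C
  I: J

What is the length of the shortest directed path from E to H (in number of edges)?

Distance 0: E.
Distance 1: A, C.
Distance 2: B.
Distance 3: I.
Distance 4: J.
Distance 5: H — contains H.

5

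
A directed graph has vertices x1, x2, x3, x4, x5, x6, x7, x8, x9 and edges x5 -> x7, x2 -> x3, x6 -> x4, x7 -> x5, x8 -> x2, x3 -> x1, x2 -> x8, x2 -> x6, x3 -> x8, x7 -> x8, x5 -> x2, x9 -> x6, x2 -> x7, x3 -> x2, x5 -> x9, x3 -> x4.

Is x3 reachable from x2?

Yes

Explore from x2.
Distance 1: reach x3, x6, x7, x8.
Found x3.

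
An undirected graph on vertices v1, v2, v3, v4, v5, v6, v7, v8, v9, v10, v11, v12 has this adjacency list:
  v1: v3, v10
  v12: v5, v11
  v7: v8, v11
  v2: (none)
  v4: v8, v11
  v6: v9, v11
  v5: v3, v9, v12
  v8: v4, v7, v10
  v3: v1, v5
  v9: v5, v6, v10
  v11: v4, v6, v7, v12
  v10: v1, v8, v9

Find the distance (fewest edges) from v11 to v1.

4

Distance 0: v11.
Distance 1: v4, v6, v7, v12.
Distance 2: v5, v8, v9.
Distance 3: v3, v10.
Distance 4: v1 — contains v1.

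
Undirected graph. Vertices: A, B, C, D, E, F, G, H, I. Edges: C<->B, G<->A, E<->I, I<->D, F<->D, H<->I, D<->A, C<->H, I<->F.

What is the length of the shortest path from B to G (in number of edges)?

Distance 0: B.
Distance 1: C.
Distance 2: H.
Distance 3: I.
Distance 4: D, E, F.
Distance 5: A.
Distance 6: G — contains G.

6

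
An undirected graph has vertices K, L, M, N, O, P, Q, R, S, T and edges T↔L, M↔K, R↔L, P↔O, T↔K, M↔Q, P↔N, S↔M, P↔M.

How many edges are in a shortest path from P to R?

5

Distance 0: P.
Distance 1: M, N, O.
Distance 2: K, Q, S.
Distance 3: T.
Distance 4: L.
Distance 5: R — contains R.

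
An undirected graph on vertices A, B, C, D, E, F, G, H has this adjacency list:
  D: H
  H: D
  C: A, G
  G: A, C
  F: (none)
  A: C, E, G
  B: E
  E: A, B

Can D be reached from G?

No

Explore from G.
Distance 1: reach A, C.
Distance 2: reach E.
Distance 3: reach B.
The search is exhausted without reaching D; it lies in a different component.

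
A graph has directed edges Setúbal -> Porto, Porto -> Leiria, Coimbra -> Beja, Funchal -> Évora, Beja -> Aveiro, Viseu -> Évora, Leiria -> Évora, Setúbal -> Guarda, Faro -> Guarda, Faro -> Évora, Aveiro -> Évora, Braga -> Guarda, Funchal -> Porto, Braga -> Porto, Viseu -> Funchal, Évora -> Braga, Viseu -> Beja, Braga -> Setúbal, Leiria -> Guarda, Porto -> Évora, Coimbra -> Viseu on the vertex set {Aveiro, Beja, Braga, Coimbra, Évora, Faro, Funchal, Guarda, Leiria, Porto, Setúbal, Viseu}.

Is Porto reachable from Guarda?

Guarda has no outgoing edges, so nothing is reachable from it.

No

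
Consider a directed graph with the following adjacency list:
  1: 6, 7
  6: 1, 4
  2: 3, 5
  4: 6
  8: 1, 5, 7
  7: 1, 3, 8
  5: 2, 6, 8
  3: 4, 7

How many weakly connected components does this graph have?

From 1: component {1, 2, 3, 4, 5, 6, 7, 8}.
That's 1 component.

1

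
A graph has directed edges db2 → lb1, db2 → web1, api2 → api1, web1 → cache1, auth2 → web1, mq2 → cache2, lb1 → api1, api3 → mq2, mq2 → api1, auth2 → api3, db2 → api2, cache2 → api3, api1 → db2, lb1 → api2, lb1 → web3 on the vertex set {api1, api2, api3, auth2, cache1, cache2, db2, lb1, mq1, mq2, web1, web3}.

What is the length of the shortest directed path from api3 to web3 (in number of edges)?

5

Distance 0: api3.
Distance 1: mq2.
Distance 2: api1, cache2.
Distance 3: db2.
Distance 4: api2, lb1, web1.
Distance 5: cache1, web3 — contains web3.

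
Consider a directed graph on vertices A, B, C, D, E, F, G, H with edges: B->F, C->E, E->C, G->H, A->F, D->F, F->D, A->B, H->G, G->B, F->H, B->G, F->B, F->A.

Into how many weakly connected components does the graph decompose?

2

From A: component {A, B, D, F, G, H}.
From C: component {C, E}.
That's 2 components.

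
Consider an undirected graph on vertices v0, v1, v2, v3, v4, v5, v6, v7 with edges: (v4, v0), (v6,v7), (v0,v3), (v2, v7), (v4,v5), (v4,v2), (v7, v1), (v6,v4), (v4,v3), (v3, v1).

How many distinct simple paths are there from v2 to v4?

v2–v4
v2–v7–v1–v3–v0–v4
v2–v7–v1–v3–v4
v2–v7–v6–v4

4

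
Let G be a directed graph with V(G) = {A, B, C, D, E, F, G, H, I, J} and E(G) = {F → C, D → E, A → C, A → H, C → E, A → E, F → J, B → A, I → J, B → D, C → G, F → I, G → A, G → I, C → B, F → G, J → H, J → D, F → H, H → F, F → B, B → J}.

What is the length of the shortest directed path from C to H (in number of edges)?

Distance 0: C.
Distance 1: B, E, G.
Distance 2: A, D, I, J.
Distance 3: H — contains H.

3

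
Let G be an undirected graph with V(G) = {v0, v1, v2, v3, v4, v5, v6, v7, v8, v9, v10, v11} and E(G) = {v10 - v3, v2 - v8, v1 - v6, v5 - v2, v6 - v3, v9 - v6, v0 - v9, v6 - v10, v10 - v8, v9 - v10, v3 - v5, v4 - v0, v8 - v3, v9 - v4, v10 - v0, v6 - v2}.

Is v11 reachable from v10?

Explore from v10.
Distance 1: reach v0, v3, v6, v8, v9.
Distance 2: reach v1, v2, v4, v5.
The search is exhausted without reaching v11; it lies in a different component.

No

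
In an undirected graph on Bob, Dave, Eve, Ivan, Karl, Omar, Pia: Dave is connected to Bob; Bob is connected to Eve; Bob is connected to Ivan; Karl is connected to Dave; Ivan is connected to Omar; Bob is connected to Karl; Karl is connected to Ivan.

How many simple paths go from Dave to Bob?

3

Dave–Bob
Dave–Karl–Bob
Dave–Karl–Ivan–Bob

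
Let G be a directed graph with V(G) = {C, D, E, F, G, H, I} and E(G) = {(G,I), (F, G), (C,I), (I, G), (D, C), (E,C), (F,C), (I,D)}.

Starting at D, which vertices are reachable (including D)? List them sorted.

C, D, G, I

Start at D.
Its neighbours: C.
Then their neighbours: I.
Then next layer: G.
Nothing further is reachable.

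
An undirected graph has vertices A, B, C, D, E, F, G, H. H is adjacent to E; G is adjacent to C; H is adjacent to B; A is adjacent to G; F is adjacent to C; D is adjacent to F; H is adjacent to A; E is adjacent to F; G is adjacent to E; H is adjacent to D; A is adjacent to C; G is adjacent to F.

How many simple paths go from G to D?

15

G–A–C–F–D
G–A–C–F–E–H–D
G–A–H–D
G–A–H–E–F–D
G–C–A–H–D
G–C–A–H–E–F–D
G–C–F–D
G–C–F–E–H–D
G–E–F–C–A–H–D
G–E–F–D
G–E–H–A–C–F–D
G–E–H–D
G–F–C–A–H–D
G–F–D
G–F–E–H–D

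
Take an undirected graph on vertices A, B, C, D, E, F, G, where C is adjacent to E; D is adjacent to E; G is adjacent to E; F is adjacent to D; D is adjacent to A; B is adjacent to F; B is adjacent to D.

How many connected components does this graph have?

From A: component {A, B, C, D, E, F, G}.
That's 1 component.

1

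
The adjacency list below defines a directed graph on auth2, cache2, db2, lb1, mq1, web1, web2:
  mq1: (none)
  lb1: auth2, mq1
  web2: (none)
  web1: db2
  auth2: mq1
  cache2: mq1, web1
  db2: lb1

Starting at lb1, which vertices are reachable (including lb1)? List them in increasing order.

Start at lb1.
Its neighbours: auth2, mq1.
Nothing further is reachable.

auth2, lb1, mq1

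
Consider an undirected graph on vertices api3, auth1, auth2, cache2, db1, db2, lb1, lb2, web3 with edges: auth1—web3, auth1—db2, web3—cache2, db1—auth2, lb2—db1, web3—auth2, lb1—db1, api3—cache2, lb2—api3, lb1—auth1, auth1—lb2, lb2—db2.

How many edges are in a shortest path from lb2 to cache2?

2

Distance 0: lb2.
Distance 1: api3, auth1, db1, db2.
Distance 2: auth2, cache2, lb1, web3 — contains cache2.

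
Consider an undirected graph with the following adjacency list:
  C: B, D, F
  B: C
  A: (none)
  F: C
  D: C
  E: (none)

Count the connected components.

3

From A: component {A}.
From B: component {B, C, D, F}.
From E: component {E}.
That's 3 components.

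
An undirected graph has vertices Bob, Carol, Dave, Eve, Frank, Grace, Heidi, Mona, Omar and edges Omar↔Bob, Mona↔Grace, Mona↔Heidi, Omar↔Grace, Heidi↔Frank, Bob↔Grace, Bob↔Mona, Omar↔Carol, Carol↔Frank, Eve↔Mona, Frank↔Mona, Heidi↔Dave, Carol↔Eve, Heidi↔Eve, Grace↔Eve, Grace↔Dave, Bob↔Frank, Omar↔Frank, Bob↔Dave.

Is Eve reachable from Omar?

Explore from Omar.
Distance 1: reach Bob, Carol, Frank, Grace.
Distance 2: reach Dave, Eve, Heidi, Mona.
Found Eve.

Yes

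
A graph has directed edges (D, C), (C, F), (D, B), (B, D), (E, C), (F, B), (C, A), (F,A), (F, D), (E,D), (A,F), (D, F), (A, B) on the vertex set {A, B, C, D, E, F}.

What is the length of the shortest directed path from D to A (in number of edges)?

Distance 0: D.
Distance 1: B, C, F.
Distance 2: A — contains A.

2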